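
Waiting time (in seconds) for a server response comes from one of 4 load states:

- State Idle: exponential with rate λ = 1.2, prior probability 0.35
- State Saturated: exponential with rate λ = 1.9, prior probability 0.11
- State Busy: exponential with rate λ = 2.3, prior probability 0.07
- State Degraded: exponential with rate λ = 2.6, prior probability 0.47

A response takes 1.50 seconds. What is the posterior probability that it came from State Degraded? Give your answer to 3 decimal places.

Apply Bayes' rule: the posterior for each component is proportional to its prior times its likelihood at x.
Evaluate each component's likelihood at the observed value:
  p_Idle = 0.198359
  p_Saturated = 0.109904
  p_Busy = 0.073015
  p_Degraded = 0.052629
Prior × likelihood for each component:
  P(Z=Idle)·p_Idle = 0.35 × 0.198359 = 0.0694255
  P(Z=Saturated)·p_Saturated = 0.11 × 0.109904 = 0.0120895
  P(Z=Busy)·p_Busy = 0.07 × 0.073015 = 0.00511105
  P(Z=Degraded)·p_Degraded = 0.47 × 0.052629 = 0.0247356
Evidence: 0.0694255 + 0.0120895 + 0.00511105 + 0.0247356 = 0.111362
P(State Degraded | data) ≈ 0.222

0.222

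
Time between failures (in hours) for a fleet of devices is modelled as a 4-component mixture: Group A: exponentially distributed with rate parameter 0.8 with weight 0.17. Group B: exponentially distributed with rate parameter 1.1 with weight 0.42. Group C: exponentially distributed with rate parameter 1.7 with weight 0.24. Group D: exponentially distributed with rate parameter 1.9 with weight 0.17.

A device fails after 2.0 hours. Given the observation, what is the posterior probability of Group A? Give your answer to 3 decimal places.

Apply Bayes' rule: the posterior for each component is proportional to its prior times its likelihood at x.
Exponential densities:
  f_A = 0.8·e^(−0.8·2.0) = 0.8·e^(−1.6000) = 0.161517
  f_B = 1.1·e^(−1.1·2.0) = 1.1·e^(−2.2000) = 0.121883
  f_C = 1.7·e^(−1.7·2.0) = 1.7·e^(−3.4000) = 0.0567346
  f_D = 1.9·e^(−1.9·2.0) = 1.9·e^(−3.8000) = 0.0425045
Prior × likelihood for each component:
  π_A·f_A = 0.17 × 0.161517 = 0.0274579
  π_B·f_B = 0.42 × 0.121883 = 0.0511911
  π_C·f_C = 0.24 × 0.0567346 = 0.0136163
  π_D·f_D = 0.17 × 0.0425045 = 0.00722576
Marginal: 0.0274579 + 0.0511911 + 0.0136163 + 0.00722576 = 0.099491
P(Group A | 2.0 hours) = 0.0274579 / 0.099491 ≈ 0.276

0.276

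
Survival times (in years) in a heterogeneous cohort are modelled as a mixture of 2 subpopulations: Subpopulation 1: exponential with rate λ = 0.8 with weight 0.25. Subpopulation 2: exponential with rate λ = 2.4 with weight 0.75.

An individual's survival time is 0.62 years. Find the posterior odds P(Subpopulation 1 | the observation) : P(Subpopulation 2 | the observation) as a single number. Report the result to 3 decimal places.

0.300

Since P(k|x) ∝ π_k f_k(x), the posterior odds are π_i f_i(x) / (π_j f_j(x)).
Component likelihoods at x = 0.62 years:
  f_1 = 0.8·e^(−0.8·0.62) = 0.8·e^(−0.4960) = 0.487169
  f_2 = 2.4·e^(−2.4·0.62) = 2.4·e^(−1.4880) = 0.541977
0.121792 / 0.406483 ≈ 0.300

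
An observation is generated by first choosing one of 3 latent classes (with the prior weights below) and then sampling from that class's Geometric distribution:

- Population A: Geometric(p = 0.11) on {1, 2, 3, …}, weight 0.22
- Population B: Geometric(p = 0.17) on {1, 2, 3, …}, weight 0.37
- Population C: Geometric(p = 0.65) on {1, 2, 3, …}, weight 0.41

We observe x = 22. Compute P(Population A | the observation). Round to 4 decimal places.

Posterior ∝ prior × likelihood, so P(k | x) ∝ w_k f_k(x); normalise over all components.
Evaluate each component's likelihood at the observed value:
  p_A = 0.11·(1−0.11)^21 = 0.11·0.0865347 = 0.00951881
  p_B = 0.17·(1−0.17)^21 = 0.17·0.019982 = 0.00339695
  p_C = 0.65·(1−0.65)^21 = 0.65·2.66335e-10 = 1.73118e-10
Unnormalised posteriors:
  w_A·p_A = 0.22 × 0.00951881 = 0.00209414
  w_B·p_B = 0.37 × 0.00339695 = 0.00125687
  w_C·p_C = 0.41 × 1.73118e-10 = 7.09784e-11
Marginal: 0.00209414 + 0.00125687 + 7.09784e-11 = 0.00335101
So the posterior for Population A is 0.00209414 / 0.00335101 ≈ 0.6249.

0.6249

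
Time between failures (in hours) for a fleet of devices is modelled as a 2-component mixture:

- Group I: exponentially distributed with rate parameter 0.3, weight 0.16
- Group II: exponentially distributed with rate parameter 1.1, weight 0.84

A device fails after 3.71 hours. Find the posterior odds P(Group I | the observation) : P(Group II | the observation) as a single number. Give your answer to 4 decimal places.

Only the two components matter; the odds are (P(Z=i) f_i(x)) / (P(Z=j) f_j(x)).
Component likelihoods at x = 3.71 hours:
  f_I = 0.3·e^(−0.3·3.71) = 0.3·e^(−1.1130) = 0.0985715
  f_II = 1.1·e^(−1.1·3.71) = 1.1·e^(−4.0810) = 0.0185796
Posterior odds = (P(Z=I)·f_I) / (P(Z=II)·f_II) = (0.16·0.0985715) / (0.84·0.0185796) = 0.0157714 / 0.0156069 ≈ 1.0105

1.0105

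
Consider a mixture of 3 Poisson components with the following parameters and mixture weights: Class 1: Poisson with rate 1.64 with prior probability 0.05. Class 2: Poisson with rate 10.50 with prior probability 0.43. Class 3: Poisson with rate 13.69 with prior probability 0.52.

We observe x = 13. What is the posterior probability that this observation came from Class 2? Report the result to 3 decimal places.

The responsibility of component k is P(Z=k) f_k(x) divided by Σ_j P(Z=j) f_j(x).
Evaluate each component's likelihood at the observed value:
  f_1 = e^(−1.64)·1.64^13/13! = 1.93396e-08
  f_2 = e^(−10.50)·10.50^13/13! = 0.0833851
  f_3 = e^(−13.69)·13.69^13/13! = 0.108012
Multiply by the mixture weights:
  P(Z=1)·f_1 = 0.05 × 1.93396e-08 = 9.66978e-10
  P(Z=2)·f_2 = 0.43 × 0.0833851 = 0.0358556
  P(Z=3)·f_3 = 0.52 × 0.108012 = 0.0561664
Denominator: 9.66978e-10 + 0.0358556 + 0.0561664 = 0.092022
So the posterior for Class 2 is 0.0358556 / 0.092022 ≈ 0.390.

0.390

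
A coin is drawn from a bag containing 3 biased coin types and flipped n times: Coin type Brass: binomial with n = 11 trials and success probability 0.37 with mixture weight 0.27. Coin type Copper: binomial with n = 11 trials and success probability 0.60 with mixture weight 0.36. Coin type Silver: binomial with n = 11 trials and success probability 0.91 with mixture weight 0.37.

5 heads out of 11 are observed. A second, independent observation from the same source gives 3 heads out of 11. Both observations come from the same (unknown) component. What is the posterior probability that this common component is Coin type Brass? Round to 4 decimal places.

By Bayes' theorem, P(k | x) = w_k f_k(x) / Σ_j w_j f_j(x).
Since both observations come from the same component, the likelihood for component k is f_k(x₁)·f_k(x₂).
  f_Brass = [0.200306] × [0.207402] = 0.0415439
  f_Copper = [0.147149] × [0.023357] = 0.00343697
  f_Silver = [0.000153216] × [5.3524e-07] = 8.20072e-11
Prior × likelihood for each component:
  w_Brass·f_Brass = 0.27 × 0.0415439 = 0.0112169
  w_Copper·f_Copper = 0.36 × 0.00343697 = 0.00123731
  w_Silver·f_Silver = 0.37 × 8.20072e-11 = 3.03427e-11
Evidence: 0.0112169 + 0.00123731 + 3.03427e-11 = 0.0124542
Responsibility of Coin type Brass: 0.0112169 / 0.0124542 ≈ 0.9007

0.9007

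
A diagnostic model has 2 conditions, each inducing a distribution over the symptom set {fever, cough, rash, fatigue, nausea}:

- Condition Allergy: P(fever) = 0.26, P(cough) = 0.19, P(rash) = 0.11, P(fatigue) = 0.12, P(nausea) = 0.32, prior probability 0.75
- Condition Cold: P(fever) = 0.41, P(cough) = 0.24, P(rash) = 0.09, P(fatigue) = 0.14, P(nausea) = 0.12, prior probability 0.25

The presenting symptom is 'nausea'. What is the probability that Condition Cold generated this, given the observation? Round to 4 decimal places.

P(component k | x) = π_k·f_k(x) / marginal(x), where marginal(x) = Σ_j π_j·f_j(x).
Categorical probabilities:
  p_Allergy = P(nausea | comp) = 0.32
  p_Cold = P(nausea | comp) = 0.12
Prior × likelihood for each component:
  π_Allergy·p_Allergy = 0.75 × 0.32 = 0.24
  π_Cold·p_Cold = 0.25 × 0.12 = 0.03
Denominator: 0.24 + 0.03 = 0.27
P(Condition Cold | x) ≈ 0.1111

0.1111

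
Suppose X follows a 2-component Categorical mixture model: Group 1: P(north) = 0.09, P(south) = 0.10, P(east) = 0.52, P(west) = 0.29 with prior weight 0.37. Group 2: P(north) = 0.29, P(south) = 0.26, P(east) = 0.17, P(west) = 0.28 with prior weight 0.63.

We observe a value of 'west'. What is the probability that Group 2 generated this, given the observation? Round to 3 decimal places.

By Bayes' theorem, P(k | x) = π_k f_k(x) / Σ_j π_j f_j(x).
Evaluate each component's likelihood at the observed value:
  L_1 = P(west | comp) = 0.29
  L_2 = P(west | comp) = 0.28
Unnormalised posteriors:
  π_1·L_1 = 0.37 × 0.29 = 0.1073
  π_2·L_2 = 0.63 × 0.28 = 0.1764
Evidence: 0.1073 + 0.1764 = 0.2837
Responsibility of Group 2: 0.1764 / 0.2837 ≈ 0.622

0.622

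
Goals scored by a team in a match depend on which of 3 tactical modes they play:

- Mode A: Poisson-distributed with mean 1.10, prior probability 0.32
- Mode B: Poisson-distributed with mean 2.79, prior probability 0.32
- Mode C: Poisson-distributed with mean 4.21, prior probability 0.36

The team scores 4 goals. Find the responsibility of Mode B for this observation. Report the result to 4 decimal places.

0.3936

Apply Bayes' rule: the posterior for each component is proportional to its prior times its likelihood at x.
Component likelihoods at x = 4 goals:
  L_A = e^(−1.10)·1.10^4/4! = 0.0203065
  L_B = e^(−2.79)·2.79^4/4! = 0.155069
  L_C = e^(−4.21)·4.21^4/4! = 0.194329
Prior × likelihood for each component:
  P(Z=A)·L_A = 0.32 × 0.0203065 = 0.00649809
  P(Z=B)·L_B = 0.32 × 0.155069 = 0.049622
  P(Z=C)·L_C = 0.36 × 0.194329 = 0.0699584
Marginal: 0.00649809 + 0.049622 + 0.0699584 = 0.126078
P(Mode B | the observation) ≈ 0.3936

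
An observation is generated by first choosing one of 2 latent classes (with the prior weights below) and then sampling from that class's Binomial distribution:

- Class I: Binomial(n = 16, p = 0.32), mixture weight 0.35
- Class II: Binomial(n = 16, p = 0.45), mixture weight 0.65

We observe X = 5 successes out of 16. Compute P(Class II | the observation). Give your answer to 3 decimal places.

0.497

By Bayes' theorem, P(k | x) = w_k f_k(x) / Σ_j w_j f_j(x).
Binomial probabilities:
  L_I = C(16,5)·0.32^5·0.68^11 = 4368·0.00335544·0.0143747 = 0.210684
  L_II = C(16,5)·0.45^5·0.55^11 = 4368·0.0184528·0.00139312 = 0.112288
Prior × likelihood for each component:
  w_I·L_I = 0.35 × 0.210684 = 0.0737392
  w_II·L_II = 0.65 × 0.112288 = 0.0729874
Denominator: 0.0737392 + 0.0729874 = 0.146727
So the posterior for Class II is 0.0729874 / 0.146727 ≈ 0.497.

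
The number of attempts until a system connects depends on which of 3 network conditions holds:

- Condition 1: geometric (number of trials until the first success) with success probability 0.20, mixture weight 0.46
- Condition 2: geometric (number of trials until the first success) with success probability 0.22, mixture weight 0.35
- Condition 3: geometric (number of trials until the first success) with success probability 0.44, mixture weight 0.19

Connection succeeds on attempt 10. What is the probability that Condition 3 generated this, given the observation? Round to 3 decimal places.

The responsibility of component k is π_k f_k(x) divided by Σ_j π_j f_j(x).
Geometric probabilities:
  f_1 = 0.0268435
  f_2 = 0.0235112
  f_3 = 0.00238311
Unnormalised posteriors:
  π_1·f_1 = 0.46 × 0.0268435 = 0.012348
  π_2·f_2 = 0.35 × 0.0235112 = 0.00822891
  π_3·f_3 = 0.19 × 0.00238311 = 0.000452792
Evidence: 0.012348 + 0.00822891 + 0.000452792 = 0.0210297
P(Condition 3 | the observation) = 0.000452792 / 0.0210297 ≈ 0.022

0.022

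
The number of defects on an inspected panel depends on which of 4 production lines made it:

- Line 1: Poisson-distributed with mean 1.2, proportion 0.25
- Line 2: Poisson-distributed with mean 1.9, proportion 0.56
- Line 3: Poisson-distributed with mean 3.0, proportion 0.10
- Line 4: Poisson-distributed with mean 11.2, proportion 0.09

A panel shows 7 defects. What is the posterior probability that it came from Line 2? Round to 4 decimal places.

Apply Bayes' rule: the posterior for each component is proportional to its prior times its likelihood at x.
Component likelihoods at x = 7 defects:
  f_1 = e^(−1.2)·1.2^7/7! = 0.000214134
  f_2 = e^(−1.9)·1.9^7/7! = 0.00265268
  f_3 = e^(−3.0)·3.0^7/7! = 0.021604
  f_4 = e^(−11.2)·11.2^7/7! = 0.0599788
Weight by the priors:
  π_1·f_1 = 0.25 × 0.000214134 = 5.35334e-05
  π_2·f_2 = 0.56 × 0.00265268 = 0.0014855
  π_3·f_3 = 0.10 × 0.021604 = 0.0021604
  π_4·f_4 = 0.09 × 0.0599788 = 0.00539809
Marginal: 5.35334e-05 + 0.0014855 + 0.0021604 + 0.00539809 = 0.00909753
P(Line 2 | 7 defects) ≈ 0.1633

0.1633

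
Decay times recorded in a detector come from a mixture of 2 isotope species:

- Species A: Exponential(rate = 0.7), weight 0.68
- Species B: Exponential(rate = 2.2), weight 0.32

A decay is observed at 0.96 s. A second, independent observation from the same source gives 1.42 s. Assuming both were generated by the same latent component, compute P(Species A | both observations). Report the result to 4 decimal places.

0.8843

P(component k | x) = π_k·f_k(x) / marginal(x), where marginal(x) = Σ_j π_j·f_j(x).
Since both observations come from the same component, the likelihood for component k is f_k(x₁)·f_k(x₂).
  L_A = [0.35748] × [0.259065] = 0.0926108
  L_B = [0.266191] × [0.096758] = 0.0257561
Weight by the priors:
  π_A·L_A = 0.68 × 0.0926108 = 0.0629753
  π_B·L_B = 0.32 × 0.0257561 = 0.00824194
Sum: 0.0629753 + 0.00824194 = 0.0712173
P(Species A | x₁,x₂) ≈ 0.8843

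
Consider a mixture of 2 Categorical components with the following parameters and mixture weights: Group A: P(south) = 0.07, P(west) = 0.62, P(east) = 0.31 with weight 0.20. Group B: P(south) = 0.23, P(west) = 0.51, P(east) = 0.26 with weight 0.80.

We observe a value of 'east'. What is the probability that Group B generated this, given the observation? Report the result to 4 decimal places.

0.7704

By Bayes' theorem, P(k | x) = π_k f_k(x) / Σ_j π_j f_j(x).
Categorical probabilities:
  p_A = P(east | comp) = 0.31
  p_B = P(east | comp) = 0.26
Unnormalised posteriors:
  π_A·p_A = 0.20 × 0.31 = 0.062
  π_B·p_B = 0.80 × 0.26 = 0.208
Marginal: 0.062 + 0.208 = 0.27
P(Group B | the observation) = 0.208 / 0.27 ≈ 0.7704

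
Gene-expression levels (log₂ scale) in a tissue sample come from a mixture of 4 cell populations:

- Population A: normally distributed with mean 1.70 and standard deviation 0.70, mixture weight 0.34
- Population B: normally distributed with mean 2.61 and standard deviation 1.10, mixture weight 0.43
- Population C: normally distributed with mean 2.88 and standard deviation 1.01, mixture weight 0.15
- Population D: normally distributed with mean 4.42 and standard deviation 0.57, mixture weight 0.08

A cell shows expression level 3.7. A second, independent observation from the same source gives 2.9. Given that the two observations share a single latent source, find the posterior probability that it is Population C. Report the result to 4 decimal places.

The responsibility of component k is w_k f_k(x) divided by Σ_j w_j f_j(x).
Since both observations come from the same component, the likelihood for component k is f_k(x₁)·f_k(x₂).
  p_A = [(1/(0.70·√(2π)))·exp(−(3.7−1.70)²/(2·0.70²)) = 0.569918·exp(-4.08163) = 0.00962014] × [0.131119] = 0.00126138
  p_B = [(1/(1.10·√(2π)))·exp(−(3.7−2.61)²/(2·1.10²)) = 0.362675·exp(-0.49095) = 0.221973] × [0.350288] = 0.0777544
  p_C = [(1/(1.01·√(2π)))·exp(−(3.7−2.88)²/(2·1.01²)) = 0.394992·exp(-0.32958) = 0.28409] × [0.394915] = 0.112191
  p_D = [(1/(0.57·√(2π)))·exp(−(3.7−4.42)²/(2·0.57²)) = 0.699899·exp(-0.79778) = 0.315182] × [0.019993] = 0.00630143
Unnormalised posteriors:
  w_A·p_A = 0.34 × 0.00126138 = 0.00042887
  w_B·p_B = 0.43 × 0.0777544 = 0.0334344
  w_C·p_C = 0.15 × 0.112191 = 0.0168287
  w_D·p_D = 0.08 × 0.00630143 = 0.000504114
Denominator: 0.00042887 + 0.0334344 + 0.0168287 + 0.000504114 = 0.0511961
P(Population C | data) ≈ 0.3287

0.3287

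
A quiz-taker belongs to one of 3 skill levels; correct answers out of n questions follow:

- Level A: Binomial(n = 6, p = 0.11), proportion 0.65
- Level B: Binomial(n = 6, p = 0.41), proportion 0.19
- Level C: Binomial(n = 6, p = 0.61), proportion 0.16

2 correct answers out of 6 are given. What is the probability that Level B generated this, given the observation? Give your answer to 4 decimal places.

0.3801

The responsibility of component k is P(Z=k) f_k(x) divided by Σ_j P(Z=j) f_j(x).
Binomial probabilities:
  p_A = C(6,2)·0.11^2·0.89^4 = 15·0.0121·0.627422 = 0.113877
  p_B = C(6,2)·0.41^2·0.59^4 = 15·0.1681·0.121174 = 0.305539
  p_C = C(6,2)·0.61^2·0.39^4 = 15·0.3721·0.0231344 = 0.129125
Multiply by the mixture weights:
  P(Z=A)·p_A = 0.65 × 0.113877 = 0.0740202
  P(Z=B)·p_B = 0.19 × 0.305539 = 0.0580525
  P(Z=C)·p_C = 0.16 × 0.129125 = 0.02066
Normaliser: 0.0740202 + 0.0580525 + 0.02066 = 0.152733
So the posterior for Level B is 0.0580525 / 0.152733 ≈ 0.3801.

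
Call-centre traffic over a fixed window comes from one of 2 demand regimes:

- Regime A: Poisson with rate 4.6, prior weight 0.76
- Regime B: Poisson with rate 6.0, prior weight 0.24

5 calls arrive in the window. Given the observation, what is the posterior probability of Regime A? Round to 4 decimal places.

Posterior ∝ prior × likelihood, so P(k | x) ∝ w_k f_k(x); normalise over all components.
Poisson probabilities:
  p_A = e^(−4.6)·4.6^5/5! = 0.172526
  p_B = e^(−6.0)·6.0^5/5! = 0.160623
Multiply by the mixture weights:
  w_A·p_A = 0.76 × 0.172526 = 0.131119
  w_B·p_B = 0.24 × 0.160623 = 0.0385496
Marginal: 0.131119 + 0.0385496 = 0.169669
P(Regime A | the observation) ≈ 0.7728

0.7728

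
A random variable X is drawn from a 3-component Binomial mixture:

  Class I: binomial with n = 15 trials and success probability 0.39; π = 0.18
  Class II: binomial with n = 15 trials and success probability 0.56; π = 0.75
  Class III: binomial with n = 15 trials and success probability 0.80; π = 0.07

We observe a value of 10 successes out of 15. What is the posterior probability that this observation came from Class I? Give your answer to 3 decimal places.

0.030

By Bayes' theorem, P(k | x) = π_k f_k(x) / Σ_j π_j f_j(x).
Binomial probabilities:
  p_I = C(15,10)·0.39^10·0.61^5 = 3003·8.14041e-05·0.0844596 = 0.0206467
  p_II = C(15,10)·0.56^10·0.44^5 = 3003·0.00303305·0.0164916 = 0.15021
  p_III = C(15,10)·0.80^10·0.20^5 = 3003·0.107374·0.00032 = 0.103182
Multiply by the mixture weights:
  π_I·p_I = 0.18 × 0.0206467 = 0.00371641
  π_II·p_II = 0.75 × 0.15021 = 0.112658
  π_III·p_III = 0.07 × 0.103182 = 0.00722276
Sum: 0.00371641 + 0.112658 + 0.00722276 = 0.123597
P(Class I | 10 successes out of 15) = 0.00371641 / 0.123597 ≈ 0.030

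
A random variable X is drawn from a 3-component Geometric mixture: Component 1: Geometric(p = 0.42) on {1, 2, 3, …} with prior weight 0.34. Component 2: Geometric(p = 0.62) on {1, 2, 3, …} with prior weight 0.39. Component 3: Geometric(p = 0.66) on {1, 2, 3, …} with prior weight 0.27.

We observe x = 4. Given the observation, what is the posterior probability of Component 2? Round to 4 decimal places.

0.2756

By Bayes' theorem, P(k | x) = P(Z=k) f_k(x) / Σ_j P(Z=j) f_j(x).
Geometric probabilities:
  p_1 = 0.081947
  p_2 = 0.0340206
  p_3 = 0.0259406
Multiply by the mixture weights:
  P(Z=1)·p_1 = 0.34 × 0.081947 = 0.027862
  P(Z=2)·p_2 = 0.39 × 0.0340206 = 0.013268
  P(Z=3)·p_3 = 0.27 × 0.0259406 = 0.00700397
Marginal: 0.027862 + 0.013268 + 0.00700397 = 0.048134
Responsibility of Component 2: 0.013268 / 0.048134 ≈ 0.2756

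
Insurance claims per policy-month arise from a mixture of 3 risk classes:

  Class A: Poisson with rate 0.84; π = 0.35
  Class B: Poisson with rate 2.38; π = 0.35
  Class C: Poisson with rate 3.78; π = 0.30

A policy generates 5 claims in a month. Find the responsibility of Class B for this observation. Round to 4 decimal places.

The responsibility of component k is P(Z=k) f_k(x) divided by Σ_j P(Z=j) f_j(x).
Poisson probabilities:
  L_A = e^(−0.84)·0.84^5/5! = 0.00150455
  L_B = e^(−2.38)·2.38^5/5! = 0.0588956
  L_C = e^(−3.78)·3.78^5/5! = 0.146772
Multiply by the mixture weights:
  P(Z=A)·L_A = 0.35 × 0.00150455 = 0.000526594
  P(Z=B)·L_B = 0.35 × 0.0588956 = 0.0206135
  P(Z=C)·L_C = 0.30 × 0.146772 = 0.0440317
Denominator: 0.000526594 + 0.0206135 + 0.0440317 = 0.0651718
P(Class B | x) ≈ 0.3163

0.3163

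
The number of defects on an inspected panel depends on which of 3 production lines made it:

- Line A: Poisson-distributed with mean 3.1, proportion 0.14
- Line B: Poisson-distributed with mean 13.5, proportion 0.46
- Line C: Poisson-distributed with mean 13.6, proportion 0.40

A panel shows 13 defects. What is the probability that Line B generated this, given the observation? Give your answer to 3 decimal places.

0.536

Apply Bayes' rule: the posterior for each component is proportional to its prior times its likelihood at x.
Poisson probabilities:
  f_A = 1.76648e-05
  f_B = 0.108914
  f_C = 0.108473
Weight by the priors:
  P(Z=A)·f_A = 0.14 × 1.76648e-05 = 2.47307e-06
  P(Z=B)·f_B = 0.46 × 0.108914 = 0.0501004
  P(Z=C)·f_C = 0.40 × 0.108473 = 0.0433891
Evidence: 2.47307e-06 + 0.0501004 + 0.0433891 = 0.0934919
P(Line B | data) ≈ 0.536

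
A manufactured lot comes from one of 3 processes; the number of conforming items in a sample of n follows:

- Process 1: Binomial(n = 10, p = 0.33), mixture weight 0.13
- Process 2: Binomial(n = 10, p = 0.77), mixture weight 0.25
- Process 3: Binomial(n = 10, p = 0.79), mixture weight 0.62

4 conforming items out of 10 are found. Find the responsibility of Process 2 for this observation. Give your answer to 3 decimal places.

0.075

The responsibility of component k is π_k f_k(x) divided by Σ_j π_j f_j(x).
Component likelihoods at x = 4 conforming items out of 10:
  L_1 = C(10,4)·0.33^4·0.67^6 = 210·0.0118592·0.0904584 = 0.225281
  L_2 = C(10,4)·0.77^4·0.23^6 = 210·0.35153·0.000148036 = 0.0109282
  L_3 = C(10,4)·0.79^4·0.21^6 = 210·0.389501·8.57661e-05 = 0.00701525
Weight by the priors:
  π_1·L_1 = 0.13 × 0.225281 = 0.0292865
  π_2·L_2 = 0.25 × 0.0109282 = 0.00273205
  π_3·L_3 = 0.62 × 0.00701525 = 0.00434946
Marginal: 0.0292865 + 0.00273205 + 0.00434946 = 0.036368
So the posterior for Process 2 is 0.00273205 / 0.036368 ≈ 0.075.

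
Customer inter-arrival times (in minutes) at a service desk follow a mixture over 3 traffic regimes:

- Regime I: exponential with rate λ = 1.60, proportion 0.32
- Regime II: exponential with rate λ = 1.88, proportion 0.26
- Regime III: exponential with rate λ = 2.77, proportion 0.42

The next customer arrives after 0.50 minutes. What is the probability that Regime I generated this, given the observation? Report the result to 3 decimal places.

By Bayes' theorem, P(k | x) = π_k f_k(x) / Σ_j π_j f_j(x).
Component likelihoods at x = 0.50 minutes:
  L_I = 0.718926
  L_II = 0.73438
  L_III = 0.693397
Weight by the priors:
  π_I·L_I = 0.32 × 0.718926 = 0.230056
  π_II·L_II = 0.26 × 0.73438 = 0.190939
  π_III·L_III = 0.42 × 0.693397 = 0.291227
Marginal: 0.230056 + 0.190939 + 0.291227 = 0.712222
P(Regime I | data) ≈ 0.323

0.323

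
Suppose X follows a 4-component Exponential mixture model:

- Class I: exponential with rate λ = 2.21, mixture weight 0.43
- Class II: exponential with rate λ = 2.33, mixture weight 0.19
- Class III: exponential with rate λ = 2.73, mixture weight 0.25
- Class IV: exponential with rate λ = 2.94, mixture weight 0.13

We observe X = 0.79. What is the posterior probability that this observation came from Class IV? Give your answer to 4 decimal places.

P(component k | x) = P(Z=k)·f_k(x) / marginal(x), where marginal(x) = Σ_j P(Z=j)·f_j(x).
Evaluate each component's likelihood at the observed value:
  p_I = 2.21·e^(−2.21·0.79) = 2.21·e^(−1.7459) = 0.385618
  p_II = 2.33·e^(−2.33·0.79) = 2.33·e^(−1.8407) = 0.369786
  p_III = 2.73·e^(−2.73·0.79) = 2.73·e^(−2.1567) = 0.315878
  p_IV = 2.94·e^(−2.94·0.79) = 2.94·e^(−2.3226) = 0.288174
Weight by the priors:
  P(Z=I)·p_I = 0.43 × 0.385618 = 0.165816
  P(Z=II)·p_II = 0.19 × 0.369786 = 0.0702593
  P(Z=III)·p_III = 0.25 × 0.315878 = 0.0789696
  P(Z=IV)·p_IV = 0.13 × 0.288174 = 0.0374626
Sum: 0.165816 + 0.0702593 + 0.0789696 + 0.0374626 = 0.352507
P(Class IV | 0.79) ≈ 0.1063

0.1063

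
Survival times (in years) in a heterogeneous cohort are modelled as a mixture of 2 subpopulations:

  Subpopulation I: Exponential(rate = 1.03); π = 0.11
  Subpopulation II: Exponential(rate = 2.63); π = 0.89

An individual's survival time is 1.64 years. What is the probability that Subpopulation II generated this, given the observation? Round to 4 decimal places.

P(component k | x) = π_k·f_k(x) / marginal(x), where marginal(x) = Σ_j π_j·f_j(x).
Evaluate each component's likelihood at the observed value:
  p_I = 1.03·e^(−1.03·1.64) = 1.03·e^(−1.6892) = 0.190207
  p_II = 2.63·e^(−2.63·1.64) = 2.63·e^(−4.3132) = 0.0352174
Multiply by the mixture weights:
  π_I·p_I = 0.11 × 0.190207 = 0.0209228
  π_II·p_II = 0.89 × 0.0352174 = 0.0313434
Sum: 0.0209228 + 0.0313434 = 0.0522662
P(Subpopulation II | x) = 0.0313434 / 0.0522662 ≈ 0.5997

0.5997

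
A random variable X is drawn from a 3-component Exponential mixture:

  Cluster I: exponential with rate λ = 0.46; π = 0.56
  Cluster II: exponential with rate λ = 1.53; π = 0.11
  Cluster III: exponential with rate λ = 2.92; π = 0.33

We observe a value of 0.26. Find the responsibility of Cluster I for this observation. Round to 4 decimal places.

0.2884

The responsibility of component k is P(Z=k) f_k(x) divided by Σ_j P(Z=j) f_j(x).
Exponential densities:
  p_I = 0.46·e^(−0.46·0.26) = 0.46·e^(−0.1196) = 0.408147
  p_II = 1.53·e^(−1.53·0.26) = 1.53·e^(−0.3978) = 1.02785
  p_III = 2.92·e^(−2.92·0.26) = 2.92·e^(−0.7592) = 1.36668
Prior × likelihood for each component:
  P(Z=I)·p_I = 0.56 × 0.408147 = 0.228562
  P(Z=II)·p_II = 0.11 × 1.02785 = 0.113063
  P(Z=III)·p_III = 0.33 × 1.36668 = 0.451004
Marginal: 0.228562 + 0.113063 + 0.451004 = 0.792629
P(Cluster I | 0.26) ≈ 0.2884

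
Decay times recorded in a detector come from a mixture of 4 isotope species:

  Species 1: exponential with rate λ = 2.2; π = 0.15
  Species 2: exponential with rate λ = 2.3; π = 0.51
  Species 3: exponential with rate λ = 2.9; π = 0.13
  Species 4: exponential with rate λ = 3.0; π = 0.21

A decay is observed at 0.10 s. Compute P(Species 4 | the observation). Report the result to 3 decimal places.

0.240

The responsibility of component k is P(Z=k) f_k(x) divided by Σ_j P(Z=j) f_j(x).
Exponential densities:
  p_1 = 2.2·e^(−2.2·0.10) = 2.2·e^(−0.2200) = 1.76554
  p_2 = 2.3·e^(−2.3·0.10) = 2.3·e^(−0.2300) = 1.82743
  p_3 = 2.9·e^(−2.9·0.10) = 2.9·e^(−0.2900) = 2.16996
  p_4 = 3.0·e^(−3.0·0.10) = 3.0·e^(−0.3000) = 2.22245
Unnormalised posteriors:
  P(Z=1)·p_1 = 0.15 × 1.76554 = 0.264831
  P(Z=2)·p_2 = 0.51 × 1.82743 = 0.931988
  P(Z=3)·p_3 = 0.13 × 2.16996 = 0.282095
  P(Z=4)·p_4 = 0.21 × 2.22245 = 0.466715
Sum: 0.264831 + 0.931988 + 0.282095 + 0.466715 = 1.94563
So the posterior for Species 4 is 0.466715 / 1.94563 ≈ 0.240.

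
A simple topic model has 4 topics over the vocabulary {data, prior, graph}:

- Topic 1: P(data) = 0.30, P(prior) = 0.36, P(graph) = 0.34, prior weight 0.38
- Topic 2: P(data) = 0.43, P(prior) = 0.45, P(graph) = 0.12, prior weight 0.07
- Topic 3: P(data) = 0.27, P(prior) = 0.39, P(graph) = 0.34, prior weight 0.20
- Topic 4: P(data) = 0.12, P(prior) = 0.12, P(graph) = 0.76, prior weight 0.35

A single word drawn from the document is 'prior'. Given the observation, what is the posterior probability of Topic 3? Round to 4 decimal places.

P(component k | x) = π_k·f_k(x) / marginal(x), where marginal(x) = Σ_j π_j·f_j(x).
Categorical probabilities:
  L_1 = P(prior | comp) = 0.36
  L_2 = P(prior | comp) = 0.45
  L_3 = P(prior | comp) = 0.39
  L_4 = P(prior | comp) = 0.12
Prior × likelihood for each component:
  π_1·L_1 = 0.38 × 0.36 = 0.1368
  π_2·L_2 = 0.07 × 0.45 = 0.0315
  π_3·L_3 = 0.20 × 0.39 = 0.078
  π_4·L_4 = 0.35 × 0.12 = 0.042
Evidence: 0.1368 + 0.0315 + 0.078 + 0.042 = 0.2883
P(Topic 3 | 'prior') ≈ 0.2706

0.2706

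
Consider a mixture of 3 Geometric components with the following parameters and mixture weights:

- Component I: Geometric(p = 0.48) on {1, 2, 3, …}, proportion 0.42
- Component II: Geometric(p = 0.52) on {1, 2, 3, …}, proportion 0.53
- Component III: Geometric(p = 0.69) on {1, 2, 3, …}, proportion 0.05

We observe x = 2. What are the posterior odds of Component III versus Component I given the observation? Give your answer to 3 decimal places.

Posterior odds = (P(Z=i) f_i(x)) / (P(Z=j) f_j(x)); the normalising sum cancels.
Evaluate each component's likelihood at the observed value:
  p_I = 0.48·(1−0.48)^1 = 0.48·0.52 = 0.2496
  p_II = 0.52·(1−0.52)^1 = 0.52·0.48 = 0.2496
  p_III = 0.69·(1−0.69)^1 = 0.69·0.31 = 0.2139
Odds = (0.05/0.42) × (0.2139/0.2496) = 0.119048 × 0.856971 ≈ 0.102

0.102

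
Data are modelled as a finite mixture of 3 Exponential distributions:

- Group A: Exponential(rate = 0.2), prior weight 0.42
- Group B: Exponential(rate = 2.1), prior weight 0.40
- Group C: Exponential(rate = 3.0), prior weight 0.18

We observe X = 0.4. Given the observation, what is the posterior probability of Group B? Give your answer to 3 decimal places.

0.602

Apply Bayes' rule: the posterior for each component is proportional to its prior times its likelihood at x.
Component likelihoods at x = 0.4:
  L_A = 0.184623
  L_B = 0.906592
  L_C = 0.903583
Weight by the priors:
  π_A·L_A = 0.42 × 0.184623 = 0.0775418
  π_B·L_B = 0.40 × 0.906592 = 0.362637
  π_C·L_C = 0.18 × 0.903583 = 0.162645
Denominator: 0.0775418 + 0.362637 + 0.162645 = 0.602823
P(Group B | data) = 0.362637 / 0.602823 ≈ 0.602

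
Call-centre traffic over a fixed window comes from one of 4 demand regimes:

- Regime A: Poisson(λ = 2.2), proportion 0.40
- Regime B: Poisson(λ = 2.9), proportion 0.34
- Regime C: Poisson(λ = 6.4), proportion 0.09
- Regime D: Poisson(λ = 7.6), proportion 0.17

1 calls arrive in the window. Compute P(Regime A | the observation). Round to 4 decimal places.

0.6358

Posterior ∝ prior × likelihood, so P(k | x) ∝ w_k f_k(x); normalise over all components.
Evaluate each component's likelihood at the observed value:
  L_A = e^(−2.2)·2.2^1/1! = 0.243767
  L_B = e^(−2.9)·2.9^1/1! = 0.159567
  L_C = e^(−6.4)·6.4^1/1! = 0.010634
  L_D = e^(−7.6)·7.6^1/1! = 0.00380343
Multiply by the mixture weights:
  w_A·L_A = 0.40 × 0.243767 = 0.0975068
  w_B·L_B = 0.34 × 0.159567 = 0.0542529
  w_C·L_C = 0.09 × 0.010634 = 0.000957057
  w_D·L_D = 0.17 × 0.00380343 = 0.000646583
Sum: 0.0975068 + 0.0542529 + 0.000957057 + 0.000646583 = 0.153363
P(Regime A | 1 calls) ≈ 0.6358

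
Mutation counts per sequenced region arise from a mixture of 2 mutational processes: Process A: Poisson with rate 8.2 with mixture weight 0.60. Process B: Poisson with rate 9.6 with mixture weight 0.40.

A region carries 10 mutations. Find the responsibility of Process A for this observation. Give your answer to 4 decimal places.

0.5570

Apply Bayes' rule: the posterior for each component is proportional to its prior times its likelihood at x.
Evaluate each component's likelihood at the observed value:
  f_A = 0.104031
  f_B = 0.124086
Weight by the priors:
  P(Z=A)·f_A = 0.60 × 0.104031 = 0.0624183
  P(Z=B)·f_B = 0.40 × 0.124086 = 0.0496343
Denominator: 0.0624183 + 0.0496343 = 0.112053
P(Process A | the observation) ≈ 0.5570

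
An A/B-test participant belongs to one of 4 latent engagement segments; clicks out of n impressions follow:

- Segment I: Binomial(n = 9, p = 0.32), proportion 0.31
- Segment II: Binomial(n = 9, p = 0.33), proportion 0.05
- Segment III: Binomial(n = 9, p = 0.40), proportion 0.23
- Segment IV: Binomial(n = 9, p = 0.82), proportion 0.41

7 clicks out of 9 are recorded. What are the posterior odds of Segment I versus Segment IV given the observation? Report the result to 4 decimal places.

0.0149

Posterior odds = (π_i f_i(x)) / (π_j f_j(x)); the normalising sum cancels.
Evaluate each component's likelihood at the observed value:
  L_I = C(9,7)·0.32^7·0.68^2 = 36·0.000343597·0.4624 = 0.00571966
  L_II = C(9,7)·0.33^7·0.67^2 = 36·0.000426184·0.4489 = 0.00688731
  L_III = C(9,7)·0.40^7·0.60^2 = 36·0.0016384·0.36 = 0.0212337
  L_IV = C(9,7)·0.82^7·0.18^2 = 36·0.249285·0.0324 = 0.290767
Posterior odds = (π_I·L_I) / (π_IV·L_IV) = (0.31·0.00571966) / (0.41·0.290767) = 0.00177309 / 0.119214 ≈ 0.0149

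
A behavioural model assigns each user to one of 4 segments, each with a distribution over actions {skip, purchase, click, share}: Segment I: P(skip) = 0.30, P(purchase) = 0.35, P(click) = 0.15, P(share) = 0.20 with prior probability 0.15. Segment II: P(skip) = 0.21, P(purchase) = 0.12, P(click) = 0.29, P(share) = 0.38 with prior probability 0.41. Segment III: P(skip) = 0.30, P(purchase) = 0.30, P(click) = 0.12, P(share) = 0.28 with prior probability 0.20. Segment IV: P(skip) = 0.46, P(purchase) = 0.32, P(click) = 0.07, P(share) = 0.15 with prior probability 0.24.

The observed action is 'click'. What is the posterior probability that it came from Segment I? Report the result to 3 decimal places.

0.123

The responsibility of component k is π_k f_k(x) divided by Σ_j π_j f_j(x).
Evaluate each component's likelihood at the observed value:
  f_I = P(click | comp) = 0.15
  f_II = P(click | comp) = 0.29
  f_III = P(click | comp) = 0.12
  f_IV = P(click | comp) = 0.07
Weight by the priors:
  π_I·f_I = 0.15 × 0.15 = 0.0225
  π_II·f_II = 0.41 × 0.29 = 0.1189
  π_III·f_III = 0.20 × 0.12 = 0.024
  π_IV·f_IV = 0.24 × 0.07 = 0.0168
Evidence: 0.0225 + 0.1189 + 0.024 + 0.0168 = 0.1822
P(Segment I | data) = 0.0225 / 0.1822 ≈ 0.123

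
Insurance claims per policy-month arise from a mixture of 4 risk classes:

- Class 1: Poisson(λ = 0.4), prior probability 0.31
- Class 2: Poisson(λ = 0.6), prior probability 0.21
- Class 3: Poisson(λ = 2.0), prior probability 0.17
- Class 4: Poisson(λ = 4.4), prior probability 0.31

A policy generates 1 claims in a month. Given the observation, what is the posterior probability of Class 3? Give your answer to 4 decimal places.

Apply Bayes' rule: the posterior for each component is proportional to its prior times its likelihood at x.
Evaluate each component's likelihood at the observed value:
  p_1 = e^(−0.4)·0.4^1/1! = 0.268128
  p_2 = e^(−0.6)·0.6^1/1! = 0.329287
  p_3 = e^(−2.0)·2.0^1/1! = 0.270671
  p_4 = e^(−4.4)·4.4^1/1! = 0.0540203
Weight by the priors:
  P(Z=1)·p_1 = 0.31 × 0.268128 = 0.0831197
  P(Z=2)·p_2 = 0.21 × 0.329287 = 0.0691503
  P(Z=3)·p_3 = 0.17 × 0.270671 = 0.046014
  P(Z=4)·p_4 = 0.31 × 0.0540203 = 0.0167463
Denominator: 0.0831197 + 0.0691503 + 0.046014 + 0.0167463 = 0.21503
So the posterior for Class 3 is 0.046014 / 0.21503 ≈ 0.2140.

0.2140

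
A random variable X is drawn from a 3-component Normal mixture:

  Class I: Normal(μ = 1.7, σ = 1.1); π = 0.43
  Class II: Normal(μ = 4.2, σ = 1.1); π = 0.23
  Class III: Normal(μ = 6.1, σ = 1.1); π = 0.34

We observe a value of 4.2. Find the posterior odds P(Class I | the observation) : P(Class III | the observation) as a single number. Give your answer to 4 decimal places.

Posterior odds = (w_i f_i(x)) / (w_j f_j(x)); the normalising sum cancels.
Component likelihoods at x = 4.2:
  f_I = (1/(1.1·√(2π)))·exp(−(4.2−1.7)²/(2·1.1²)) = 0.362675·exp(-2.58264) = 0.0274087
  f_II = (1/(1.1·√(2π)))·exp(−(4.2−4.2)²/(2·1.1²)) = 0.362675·exp(-0.00000) = 0.362675
  f_III = (1/(1.1·√(2π)))·exp(−(4.2−6.1)²/(2·1.1²)) = 0.362675·exp(-1.49174) = 0.0815952
Posterior odds = (w_I·f_I) / (w_III·f_III) = (0.43·0.0274087) / (0.34·0.0815952) = 0.0117858 / 0.0277424 ≈ 0.4248

0.4248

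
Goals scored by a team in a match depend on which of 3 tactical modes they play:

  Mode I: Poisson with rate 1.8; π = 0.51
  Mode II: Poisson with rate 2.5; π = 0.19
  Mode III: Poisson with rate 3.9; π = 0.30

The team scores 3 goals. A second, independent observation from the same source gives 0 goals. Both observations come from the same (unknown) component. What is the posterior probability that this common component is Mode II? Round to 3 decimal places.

0.184

Posterior ∝ prior × likelihood, so P(k | x) ∝ π_k f_k(x); normalise over all components.
Since both observations come from the same component, the likelihood for component k is f_k(x₁)·f_k(x₂).
  f_I = [e^(−1.8)·1.8^3/3! = 0.160671] × [0.165299] = 0.0265587
  f_II = [e^(−2.5)·2.5^3/3! = 0.213763] × [0.082085] = 0.0175467
  f_III = [e^(−3.9)·3.9^3/3! = 0.200122] × [0.0202419] = 0.00405084
Prior × likelihood for each component:
  π_I·f_I = 0.51 × 0.0265587 = 0.0135449
  π_II·f_II = 0.19 × 0.0175467 = 0.00333388
  π_III·f_III = 0.30 × 0.00405084 = 0.00121525
Denominator: 0.0135449 + 0.00333388 + 0.00121525 = 0.018094
Responsibility of Mode II: 0.00333388 / 0.018094 ≈ 0.184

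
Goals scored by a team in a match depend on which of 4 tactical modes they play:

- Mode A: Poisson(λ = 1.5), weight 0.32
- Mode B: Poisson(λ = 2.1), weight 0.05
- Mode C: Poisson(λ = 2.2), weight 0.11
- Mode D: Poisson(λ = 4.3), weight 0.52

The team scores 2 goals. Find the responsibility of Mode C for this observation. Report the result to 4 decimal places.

P(component k | x) = π_k·f_k(x) / marginal(x), where marginal(x) = Σ_j π_j·f_j(x).
Poisson probabilities:
  L_A = 0.251021
  L_B = 0.270016
  L_C = 0.268144
  L_D = 0.125441
Multiply by the mixture weights:
  π_A·L_A = 0.32 × 0.251021 = 0.0803269
  π_B·L_B = 0.05 × 0.270016 = 0.0135008
  π_C·L_C = 0.11 × 0.268144 = 0.0294958
  π_D·L_D = 0.52 × 0.125441 = 0.0652295
Marginal: 0.0803269 + 0.0135008 + 0.0294958 + 0.0652295 = 0.188553
Responsibility of Mode C: 0.0294958 / 0.188553 ≈ 0.1564

0.1564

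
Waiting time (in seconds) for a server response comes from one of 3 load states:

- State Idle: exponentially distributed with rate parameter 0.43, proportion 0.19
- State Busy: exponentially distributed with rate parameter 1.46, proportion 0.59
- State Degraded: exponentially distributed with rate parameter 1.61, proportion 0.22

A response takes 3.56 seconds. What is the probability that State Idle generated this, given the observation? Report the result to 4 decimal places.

0.7494

By Bayes' theorem, P(k | x) = π_k f_k(x) / Σ_j π_j f_j(x).
Component likelihoods at x = 3.56 seconds:
  f_Idle = 0.0930359
  f_Busy = 0.00807354
  f_Degraded = 0.00521944
Prior × likelihood for each component:
  π_Idle·f_Idle = 0.19 × 0.0930359 = 0.0176768
  π_Busy·f_Busy = 0.59 × 0.00807354 = 0.00476339
  π_Degraded·f_Degraded = 0.22 × 0.00521944 = 0.00114828
Denominator: 0.0176768 + 0.00476339 + 0.00114828 = 0.0235885
P(State Idle | the observation) = 0.0176768 / 0.0235885 ≈ 0.7494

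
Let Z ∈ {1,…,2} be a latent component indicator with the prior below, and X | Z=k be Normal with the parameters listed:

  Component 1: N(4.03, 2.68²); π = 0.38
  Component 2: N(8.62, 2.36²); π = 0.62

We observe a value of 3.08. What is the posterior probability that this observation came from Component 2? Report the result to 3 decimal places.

0.111

By Bayes' theorem, P(k | x) = w_k f_k(x) / Σ_j w_j f_j(x).
Component likelihoods at x = 3.08:
  f_1 = (1/(2.68·√(2π)))·exp(−(3.08−4.03)²/(2·2.68²)) = 0.148859·exp(-0.06283) = 0.139794
  f_2 = (1/(2.36·√(2π)))·exp(−(3.08−8.62)²/(2·2.36²)) = 0.169043·exp(-2.75528) = 0.0107497
Multiply by the mixture weights:
  w_1·f_1 = 0.38 × 0.139794 = 0.0531219
  w_2·f_2 = 0.62 × 0.0107497 = 0.0066648
Normaliser: 0.0531219 + 0.0066648 = 0.0597867
P(Component 2 | the observation) ≈ 0.111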